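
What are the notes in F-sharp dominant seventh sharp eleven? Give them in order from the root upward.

F-sharp dominant seventh sharp eleven is a dominant seventh sharp eleven built on F-sharp.
Root: F-sharp
Major 3rd (3rd): A-sharp
Perfect 5th (5th): C-sharp
Minor 7th (7th): E
Augmented 11th (11th): B-sharp

F-sharp, A-sharp, C-sharp, E, B-sharp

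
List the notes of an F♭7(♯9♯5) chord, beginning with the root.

Root Fb, quality dominant seventh sharp nine sharp five:
Root: Fb
Major 3rd (3rd): Ab
Augmented 5th (5th): C
Minor 7th (7th): Ebb
Augmented 9th (9th): G

Fb Ab C Ebb G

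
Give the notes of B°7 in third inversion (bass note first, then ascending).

B°7 = B–D–F–Ab; third inversion → seventh (Ab) lowest.

Ab B D F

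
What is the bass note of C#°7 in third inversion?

Bb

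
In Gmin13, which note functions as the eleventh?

C

Gmin13 is built on G; its 11th is a perfect 11th above the root.
A fourth above G uses the letter C, and the perfect 11th above G is C.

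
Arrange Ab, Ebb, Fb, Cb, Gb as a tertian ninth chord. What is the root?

Fb

Stacking in thirds gives Fb – Ab – Cb – Ebb – Gb, so Fb is the root — Fb dominant ninth.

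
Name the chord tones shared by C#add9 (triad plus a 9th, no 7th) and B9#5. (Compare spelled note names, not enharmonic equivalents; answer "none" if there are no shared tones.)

C#, D#

C#add9: C# E# G# D#
B9#5: B D# F## A C#
Common to both → C#, D#.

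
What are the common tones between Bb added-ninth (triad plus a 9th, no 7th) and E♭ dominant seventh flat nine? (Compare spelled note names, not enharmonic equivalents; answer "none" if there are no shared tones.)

B-flat

Bb added-ninth: B-flat D F C
E♭ dominant seventh flat nine: E-flat G B-flat D-flat F-flat
Common to both → B-flat.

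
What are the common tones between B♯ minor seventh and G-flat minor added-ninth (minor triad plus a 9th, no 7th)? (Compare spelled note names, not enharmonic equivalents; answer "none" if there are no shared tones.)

none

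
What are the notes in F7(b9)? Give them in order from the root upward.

F  A  C  Eb  Gb

F7(b9) is a dominant seventh flat nine built on F.
F — root
A — major 3rd
C — perfect 5th
Eb — minor 7th
Gb — minor 9th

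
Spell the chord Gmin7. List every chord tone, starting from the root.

G  Bb  D  F

Gmin7 is a minor seventh built on G.
- root: G
- minor 3rd: Bb
- perfect 5th: D
- minor 7th: F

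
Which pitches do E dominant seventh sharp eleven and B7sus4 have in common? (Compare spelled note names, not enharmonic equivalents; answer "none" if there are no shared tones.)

E, B

E dominant seventh sharp eleven: E G# B D A#
B7sus4: B E F# A
Common to both → E, B.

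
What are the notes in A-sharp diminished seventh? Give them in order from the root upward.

A-sharp diminished seventh: diminished seventh on A-sharp.
root → A-sharp
3rd (minor 3rd) → C-sharp
5th (diminished 5th) → E
7th (diminished 7th) → G

A-sharp C-sharp E G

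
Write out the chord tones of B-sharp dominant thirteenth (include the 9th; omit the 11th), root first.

B# – D## – F## – A# – C## – G##

Root B#, quality dominant thirteenth:
root → B#
3rd (major 3rd) → D##
5th (perfect 5th) → F##
7th (minor 7th) → A#
9th (major 9th) → C##
13th (major 13th) → G##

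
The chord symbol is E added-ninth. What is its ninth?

E added-ninth is built on E; its 9th is a major 9th above the root.
A second above E uses the letter F, and the major 9th above E is F#.

F#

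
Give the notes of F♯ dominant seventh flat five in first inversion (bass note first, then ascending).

A# C E F#

F♯ dominant seventh flat five = F#–A#–C–E; first inversion → third (A#) lowest.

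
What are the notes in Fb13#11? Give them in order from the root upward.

Fb13#11 is a dominant thirteenth sharp eleven built on Fb.
- root: Fb
- major 3rd: Ab
- perfect 5th: Cb
- minor 7th: Ebb
- major 9th: Gb
- augmented 11th: Bb
- major 13th: Db

Fb, Ab, Cb, Ebb, Gb, Bb, Db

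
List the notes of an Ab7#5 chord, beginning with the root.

A♭ C E G♭

Ab7#5: augmented seventh on A♭.
A♭ — root
C — major 3rd
E — augmented 5th
G♭ — minor 7th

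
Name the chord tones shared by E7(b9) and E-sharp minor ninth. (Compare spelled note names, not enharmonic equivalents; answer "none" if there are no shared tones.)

E7(b9) = E, G#, B, D, F.
E-sharp minor ninth = E#, G#, B#, D#, F##.
Shared: G#.

G#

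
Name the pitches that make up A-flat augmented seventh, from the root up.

A-flat C E G-flat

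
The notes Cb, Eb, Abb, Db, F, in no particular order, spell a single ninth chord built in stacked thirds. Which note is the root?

Db

Stacking in thirds gives Db – F – Abb – Cb – Eb, so Db is the root — Db dominant ninth flat five.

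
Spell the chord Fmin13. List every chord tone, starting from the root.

Fmin13 is a minor thirteenth built on F.
root → F
3rd (minor 3rd) → Ab
5th (perfect 5th) → C
7th (minor 7th) → Eb
9th (major 9th) → G
11th (perfect 11th) → Bb
13th (major 13th) → D

F, Ab, C, Eb, G, Bb, D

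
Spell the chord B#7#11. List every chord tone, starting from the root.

B# D## F## A# E##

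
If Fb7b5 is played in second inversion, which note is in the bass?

Fb7b5 in root position is Fb–Ab–Cbb–Ebb.
Second inversion places the fifth in the bass, which is Cbb.

Cbb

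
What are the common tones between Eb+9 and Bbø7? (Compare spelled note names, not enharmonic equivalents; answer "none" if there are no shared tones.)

Eb+9 = Eb, G, B, Db, F.
Bbø7 = Bb, Db, Fb, Ab.
Shared: Db.

Db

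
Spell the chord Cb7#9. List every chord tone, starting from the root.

Cb7#9 is a dominant seventh sharp nine built on Cb.
Root: Cb
Major 3rd (3rd): Eb
Perfect 5th (5th): Gb
Minor 7th (7th): Bbb
Augmented 9th (9th): D

Cb  Eb  Gb  Bbb  D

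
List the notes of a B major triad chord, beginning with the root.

B major triad is a major triad built on B.
- root: B
- major 3rd: D#
- perfect 5th: F#

B, D#, F#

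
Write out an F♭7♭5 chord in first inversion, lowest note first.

In root position, F♭7♭5 is Fb–Ab–Cbb–Ebb.
First inversion puts the third (Ab) in the bass.

Ab Cbb Ebb Fb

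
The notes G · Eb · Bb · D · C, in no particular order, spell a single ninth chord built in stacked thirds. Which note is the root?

C

Stacking in thirds gives C – Eb – G – Bb – D, so C is the root — C minor ninth.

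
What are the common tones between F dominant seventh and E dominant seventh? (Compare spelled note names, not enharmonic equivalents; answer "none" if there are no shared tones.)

F dominant seventh = F, A, C, E-flat.
E dominant seventh = E, G-sharp, B, D.
Shared: none.

none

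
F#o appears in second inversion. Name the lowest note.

C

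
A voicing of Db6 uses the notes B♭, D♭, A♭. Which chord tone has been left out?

F

The full Db6 chord is D♭, F, A♭, B♭.
Comparing with the voicing, the major 3rd (3rd) — F — is absent.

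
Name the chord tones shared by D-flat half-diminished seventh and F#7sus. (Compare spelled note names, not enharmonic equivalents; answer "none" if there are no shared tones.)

D-flat half-diminished seventh: D♭ F♭ A𝄫 C♭
F#7sus: F♯ B C♯ E
Common to both → none.

none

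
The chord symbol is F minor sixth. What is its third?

A-flat

Root of F minor sixth = F. The 3rd is a minor 3rd: F up a minor 3rd → A-flat.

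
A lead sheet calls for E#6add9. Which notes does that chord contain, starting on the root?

E♯  G𝄪  B♯  C𝄪  F𝄪

Root E♯, quality six-nine:
E♯ — root
G𝄪 — major 3rd
B♯ — perfect 5th
C𝄪 — major 6th
F𝄪 — major 9th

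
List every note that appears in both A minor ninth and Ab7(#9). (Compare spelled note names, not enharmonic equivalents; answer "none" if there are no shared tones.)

A minor ninth: A C E G B
Ab7(#9): Ab C Eb Gb B
Common to both → C, B.

C B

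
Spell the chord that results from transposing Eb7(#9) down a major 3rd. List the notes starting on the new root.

Eb down a major 3rd → Cb. New chord: Cb dominant seventh sharp nine.
- root: Cb
- major 3rd: Eb
- perfect 5th: Gb
- minor 7th: Bbb
- augmented 9th: D

Cb – Eb – Gb – Bbb – D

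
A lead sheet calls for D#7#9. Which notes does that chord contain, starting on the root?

D♯  F𝄪  A♯  C♯  E𝄪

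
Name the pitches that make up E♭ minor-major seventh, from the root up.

E♭ G♭ B♭ D

E♭ minor-major seventh: minor-major seventh on E♭.
Root: E♭
Minor 3rd (3rd): G♭
Perfect 5th (5th): B♭
Major 7th (7th): D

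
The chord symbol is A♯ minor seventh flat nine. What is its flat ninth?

B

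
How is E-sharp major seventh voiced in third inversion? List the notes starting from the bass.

In root position, E-sharp major seventh is E♯–G𝄪–B♯–D𝄪.
Third inversion puts the seventh (D𝄪) in the bass.

D𝄪 – E♯ – G𝄪 – B♯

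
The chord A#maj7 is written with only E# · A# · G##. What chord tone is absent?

C##

The full A#maj7 chord is A#, C##, E#, G##.
Comparing with the voicing, the major 3rd (3rd) — C## — is absent.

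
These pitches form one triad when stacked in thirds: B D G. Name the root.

G

Arranged so that each adjacent pair is a third by letter name: G – B – D.
The bottom of that stack, G, is the root (this is G major triad).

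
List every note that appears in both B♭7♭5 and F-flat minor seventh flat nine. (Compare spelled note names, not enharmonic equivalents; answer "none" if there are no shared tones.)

B♭7♭5 = Bb, D, Fb, Ab.
F-flat minor seventh flat nine = Fb, Abb, Cb, Ebb, Gbb.
Shared: Fb.

Fb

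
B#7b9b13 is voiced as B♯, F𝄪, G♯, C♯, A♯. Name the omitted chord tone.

D𝄪

The full B#7b9b13 chord is B♯, D𝄪, F𝄪, A♯, C♯, G♯.
Comparing with the voicing, the major 3rd (3rd) — D𝄪 — is absent.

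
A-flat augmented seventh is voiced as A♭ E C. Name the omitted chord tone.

G♭

The full A-flat augmented seventh chord is A♭, C, E, G♭.
Comparing with the voicing, the minor 7th (7th) — G♭ — is absent.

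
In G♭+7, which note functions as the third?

Bb

Root of G♭+7 = Gb. The 3rd is a major 3rd: Gb up a major 3rd → Bb.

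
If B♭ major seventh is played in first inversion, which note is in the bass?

D

B♭ major seventh in root position is Bb–D–F–A.
First inversion places the third in the bass, which is D.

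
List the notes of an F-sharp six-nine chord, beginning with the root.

F-sharp six-nine: six-nine on F#.
- root: F#
- major 3rd: A#
- perfect 5th: C#
- major 6th: D#
- major 9th: G#

F# – A# – C# – D# – G#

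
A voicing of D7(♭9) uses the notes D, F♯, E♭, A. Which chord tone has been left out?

C

The full D7(♭9) chord is D, F♯, A, C, E♭.
Comparing with the voicing, the minor 7th (7th) — C — is absent.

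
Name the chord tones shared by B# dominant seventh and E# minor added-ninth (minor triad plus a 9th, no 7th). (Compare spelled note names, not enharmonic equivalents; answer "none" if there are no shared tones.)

B# dominant seventh: B# D## F## A#
E# minor added-ninth: E# G# B# F##
Common to both → B#, F##.

B#, F##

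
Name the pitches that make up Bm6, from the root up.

Root B, quality minor sixth:
- root: B
- minor 3rd: D
- perfect 5th: F#
- major 6th: G#

B, D, F#, G#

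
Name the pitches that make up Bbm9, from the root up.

Bb, Db, F, Ab, C

Bbm9 is a minor ninth built on Bb.
- root: Bb
- minor 3rd: Db
- perfect 5th: F
- minor 7th: Ab
- major 9th: C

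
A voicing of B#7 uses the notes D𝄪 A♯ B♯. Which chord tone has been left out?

B#7 = B♯, D𝄪, F𝄪, A♯. The voicing lacks the 5th (perfect 5th), F𝄪.

F𝄪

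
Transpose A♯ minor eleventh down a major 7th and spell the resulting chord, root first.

B, D, F#, A, C#, E

A major 7th down from A# is B, so the new chord is B minor eleventh.
Root: B
Minor 3rd (3rd): D
Perfect 5th (5th): F#
Minor 7th (7th): A
Major 9th (9th): C#
Perfect 11th (11th): E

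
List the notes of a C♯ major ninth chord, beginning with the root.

C♯ E♯ G♯ B♯ D♯

C♯ major ninth: major ninth on C♯.
- root: C♯
- major 3rd: E♯
- perfect 5th: G♯
- major 7th: B♯
- major 9th: D♯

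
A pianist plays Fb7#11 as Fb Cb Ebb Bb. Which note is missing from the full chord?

Fb7#11 = Fb, Ab, Cb, Ebb, Bb. The voicing lacks the 3rd (major 3rd), Ab.

Ab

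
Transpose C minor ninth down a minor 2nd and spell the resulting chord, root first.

B  D  F♯  A  C♯

C down a minor 2nd → B. New chord: B minor ninth.
Root: B
Minor 3rd (3rd): D
Perfect 5th (5th): F♯
Minor 7th (7th): A
Major 9th (9th): C♯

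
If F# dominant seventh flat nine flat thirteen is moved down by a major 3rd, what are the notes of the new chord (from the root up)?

D, F♯, A, C, E♭, B♭

A major 3rd down from F♯ is D, so the new chord is D dominant seventh flat nine flat thirteen.
D — root
F♯ — major 3rd
A — perfect 5th
C — minor 7th
E♭ — minor 9th
B♭ — minor 13th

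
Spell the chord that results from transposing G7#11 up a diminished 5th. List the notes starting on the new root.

A diminished 5th up from G is Db, so the new chord is Db dominant seventh sharp eleven.
Db — root
F — major 3rd
Ab — perfect 5th
Cb — minor 7th
G — augmented 11th

Db F Ab Cb G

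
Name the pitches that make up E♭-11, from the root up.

Root Eb, quality minor eleventh:
Eb — root
Gb — minor 3rd
Bb — perfect 5th
Db — minor 7th
F — major 9th
Ab — perfect 11th

Eb, Gb, Bb, Db, F, Ab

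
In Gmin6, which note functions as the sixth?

E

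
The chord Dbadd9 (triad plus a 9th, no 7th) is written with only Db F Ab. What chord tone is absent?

Eb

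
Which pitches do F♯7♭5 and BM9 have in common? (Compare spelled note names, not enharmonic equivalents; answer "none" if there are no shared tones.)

F♯7♭5: F# A# C E
BM9: B D# F# A# C#
Common to both → F#, A#.

F# A#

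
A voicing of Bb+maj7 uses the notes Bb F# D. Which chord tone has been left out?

A

The full Bb+maj7 chord is Bb, D, F#, A.
Comparing with the voicing, the major 7th (7th) — A — is absent.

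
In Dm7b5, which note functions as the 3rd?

Root of Dm7b5 = D. The 3rd is a minor 3rd: D up a minor 3rd → F.

F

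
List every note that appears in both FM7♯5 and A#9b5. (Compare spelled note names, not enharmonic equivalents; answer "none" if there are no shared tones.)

E

FM7♯5 = F, A, C#, E.
A#9b5 = A#, C##, E, G#, B#.
Shared: E.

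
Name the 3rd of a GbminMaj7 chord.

Root of GbminMaj7 = G♭. The 3rd is a minor 3rd: G♭ up a minor 3rd → B𝄫.

B𝄫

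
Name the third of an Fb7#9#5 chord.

Root of Fb7#9#5 = Fb. The 3rd is a major 3rd: Fb up a major 3rd → Ab.

Ab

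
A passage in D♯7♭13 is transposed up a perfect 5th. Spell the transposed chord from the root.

D# up a perfect 5th → A#. New chord: A# dominant seventh flat thirteen.
- root: A#
- major 3rd: C##
- perfect 5th: E#
- minor 7th: G#
- minor 13th: F#

A#, C##, E#, G#, F#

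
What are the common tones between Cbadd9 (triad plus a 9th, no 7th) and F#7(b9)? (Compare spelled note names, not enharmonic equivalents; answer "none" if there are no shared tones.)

none

Cbadd9 = Cb, Eb, Gb, Db.
F#7(b9) = F#, A#, C#, E, G.
Shared: none.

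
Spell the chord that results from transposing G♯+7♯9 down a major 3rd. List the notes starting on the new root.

E, G#, B#, D, F##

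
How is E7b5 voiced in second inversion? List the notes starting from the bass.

Bb D E G#

E7b5 = E–G#–Bb–D; second inversion → fifth (Bb) lowest.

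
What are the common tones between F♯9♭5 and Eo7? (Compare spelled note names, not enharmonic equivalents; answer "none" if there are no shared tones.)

F♯9♭5: F♯ A♯ C E G♯
Eo7: E G B♭ D♭
Common to both → E.

E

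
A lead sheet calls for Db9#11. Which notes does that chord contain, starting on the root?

Db9#11: dominant ninth sharp eleven on Db.
- root: Db
- major 3rd: F
- perfect 5th: Ab
- minor 7th: Cb
- major 9th: Eb
- augmented 11th: G

Db, F, Ab, Cb, Eb, G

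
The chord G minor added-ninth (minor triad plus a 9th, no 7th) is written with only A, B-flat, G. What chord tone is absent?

G minor added-ninth = G, B-flat, D, A. The voicing lacks the 5th (perfect 5th), D.

D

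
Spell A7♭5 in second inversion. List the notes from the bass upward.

Eb  G  A  C#

A7♭5 = A–C#–Eb–G; second inversion → fifth (Eb) lowest.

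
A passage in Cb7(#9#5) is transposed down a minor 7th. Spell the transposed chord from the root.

Db – F – A – Cb – E

Cb down a minor 7th → Db. New chord: Db dominant seventh sharp nine sharp five.
root → Db
3rd (major 3rd) → F
5th (augmented 5th) → A
7th (minor 7th) → Cb
9th (augmented 9th) → E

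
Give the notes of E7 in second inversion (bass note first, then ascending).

In root position, E7 is E–G#–B–D.
Second inversion puts the fifth (B) in the bass.

B – D – E – G#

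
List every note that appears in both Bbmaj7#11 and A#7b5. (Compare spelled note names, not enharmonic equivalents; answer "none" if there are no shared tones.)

E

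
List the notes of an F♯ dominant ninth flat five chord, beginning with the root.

F♯, A♯, C, E, G♯

F♯ dominant ninth flat five: dominant ninth flat five on F♯.
root → F♯
3rd (major 3rd) → A♯
5th (diminished 5th) → C
7th (minor 7th) → E
9th (major 9th) → G♯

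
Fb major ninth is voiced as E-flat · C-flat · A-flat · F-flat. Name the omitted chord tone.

The full Fb major ninth chord is F-flat, A-flat, C-flat, E-flat, G-flat.
Comparing with the voicing, the major 9th (9th) — G-flat — is absent.

G-flat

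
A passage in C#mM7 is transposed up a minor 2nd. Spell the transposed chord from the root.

D, F, A, C#

Transposed root: C# → D (minor 2nd up). So we spell D minor-major seventh:
Root: D
Minor 3rd (3rd): F
Perfect 5th (5th): A
Major 7th (7th): C#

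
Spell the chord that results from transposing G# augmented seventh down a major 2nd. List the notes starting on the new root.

F#, A#, C##, E

A major 2nd down from G# is F#, so the new chord is F# augmented seventh.
- root: F#
- major 3rd: A#
- augmented 5th: C##
- minor 7th: E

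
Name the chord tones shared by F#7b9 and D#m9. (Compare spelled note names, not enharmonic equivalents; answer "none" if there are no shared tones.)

F# – A# – C#

F#7b9: F# A# C# E G
D#m9: D# F# A# C# E#
Common to both → F#, A#, C#.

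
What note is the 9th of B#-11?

B#-11 is built on B#; its 9th is a major 9th above the root.
A second above B uses the letter C, and the major 9th above B# is C##.

C##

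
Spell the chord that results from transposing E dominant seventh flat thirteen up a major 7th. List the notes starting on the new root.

Transposed root: E → D-sharp (major 7th up). So we spell D-sharp dominant seventh flat thirteen:
D-sharp — root
F-double-sharp — major 3rd
A-sharp — perfect 5th
C-sharp — minor 7th
B — minor 13th

D-sharp F-double-sharp A-sharp C-sharp B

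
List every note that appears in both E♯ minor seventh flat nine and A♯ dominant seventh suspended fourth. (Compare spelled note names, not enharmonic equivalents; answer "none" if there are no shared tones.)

E♯ minor seventh flat nine: E# G# B# D# F#
A♯ dominant seventh suspended fourth: A# D# E# G#
Common to both → E#, G#, D#.

E#  G#  D#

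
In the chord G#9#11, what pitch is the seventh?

F#

Root of G#9#11 = G#. The 7th is a minor 7th: G# up a minor 7th → F#.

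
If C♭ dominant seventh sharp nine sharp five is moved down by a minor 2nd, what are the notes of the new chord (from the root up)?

Bb – D – F# – Ab – C#

Transposed root: Cb → Bb (minor 2nd down). So we spell Bb dominant seventh sharp nine sharp five:
- root: Bb
- major 3rd: D
- augmented 5th: F#
- minor 7th: Ab
- augmented 9th: C#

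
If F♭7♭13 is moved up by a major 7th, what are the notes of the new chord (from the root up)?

Fb up a major 7th → Eb. New chord: Eb dominant seventh flat thirteen.
- root: Eb
- major 3rd: G
- perfect 5th: Bb
- minor 7th: Db
- minor 13th: Cb

Eb, G, Bb, Db, Cb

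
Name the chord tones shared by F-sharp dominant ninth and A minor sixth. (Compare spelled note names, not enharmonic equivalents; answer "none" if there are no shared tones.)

F-sharp dominant ninth = F#, A#, C#, E, G#.
A minor sixth = A, C, E, F#.
Shared: F#, E.

F#, E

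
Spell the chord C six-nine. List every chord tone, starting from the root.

C, E, G, A, D

C six-nine is a six-nine built on C.
C — root
E — major 3rd
G — perfect 5th
A — major 6th
D — major 9th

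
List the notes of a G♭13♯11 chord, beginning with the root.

Gb – Bb – Db – Fb – Ab – C – Eb

G♭13♯11 is a dominant thirteenth sharp eleven built on Gb.
root → Gb
3rd (major 3rd) → Bb
5th (perfect 5th) → Db
7th (minor 7th) → Fb
9th (major 9th) → Ab
11th (augmented 11th) → C
13th (major 13th) → Eb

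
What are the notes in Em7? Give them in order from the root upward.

E, G, B, D

Root E, quality minor seventh:
root → E
3rd (minor 3rd) → G
5th (perfect 5th) → B
7th (minor 7th) → D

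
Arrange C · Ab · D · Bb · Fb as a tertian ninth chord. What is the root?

Bb

Arranged so that each adjacent pair is a third by letter name: Bb – D – Fb – Ab – C.
The bottom of that stack, Bb, is the root (this is Bb dominant ninth flat five).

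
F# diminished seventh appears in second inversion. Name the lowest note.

C

F# diminished seventh = F♯–A–C–E♭. Second inversion → fifth in the bass = C.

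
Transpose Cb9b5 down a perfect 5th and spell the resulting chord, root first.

Transposed root: Cb → Fb (perfect 5th down). So we spell Fb dominant ninth flat five:
- root: Fb
- major 3rd: Ab
- diminished 5th: Cbb
- minor 7th: Ebb
- major 9th: Gb

Fb  Ab  Cbb  Ebb  Gb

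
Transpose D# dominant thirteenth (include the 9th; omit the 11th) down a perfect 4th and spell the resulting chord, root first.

D-sharp down a perfect 4th → A-sharp. New chord: A-sharp dominant thirteenth.
- root: A-sharp
- major 3rd: C-double-sharp
- perfect 5th: E-sharp
- minor 7th: G-sharp
- major 9th: B-sharp
- major 13th: F-double-sharp

A-sharp – C-double-sharp – E-sharp – G-sharp – B-sharp – F-double-sharp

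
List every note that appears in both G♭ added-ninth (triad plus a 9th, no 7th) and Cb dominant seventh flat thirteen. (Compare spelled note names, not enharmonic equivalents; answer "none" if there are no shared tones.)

G♭ added-ninth = G-flat, B-flat, D-flat, A-flat.
Cb dominant seventh flat thirteen = C-flat, E-flat, G-flat, B-double-flat, A-double-flat.
Shared: G-flat.

G-flat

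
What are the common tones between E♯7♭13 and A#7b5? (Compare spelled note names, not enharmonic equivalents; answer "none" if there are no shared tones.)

none

E♯7♭13: E# G## B# D# C#
A#7b5: A# C## E G#
Common to both → none.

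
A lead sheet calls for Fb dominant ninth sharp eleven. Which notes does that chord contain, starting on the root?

Root F-flat, quality dominant ninth sharp eleven:
- root: F-flat
- major 3rd: A-flat
- perfect 5th: C-flat
- minor 7th: E-double-flat
- major 9th: G-flat
- augmented 11th: B-flat

F-flat – A-flat – C-flat – E-double-flat – G-flat – B-flat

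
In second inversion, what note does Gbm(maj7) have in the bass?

D♭

Gbm(maj7) in root position is G♭–B𝄫–D♭–F.
Second inversion places the fifth in the bass, which is D♭.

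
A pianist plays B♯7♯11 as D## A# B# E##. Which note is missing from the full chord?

F##

The full B♯7♯11 chord is B#, D##, F##, A#, E##.
Comparing with the voicing, the perfect 5th (5th) — F## — is absent.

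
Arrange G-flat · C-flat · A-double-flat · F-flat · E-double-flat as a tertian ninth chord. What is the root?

Stacking in thirds gives F-flat – A-double-flat – C-flat – E-double-flat – G-flat, so F-flat is the root — F-flat minor ninth.

F-flat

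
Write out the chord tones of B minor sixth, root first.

B – D – F♯ – G♯

Root B, quality minor sixth:
root → B
3rd (minor 3rd) → D
5th (perfect 5th) → F♯
6th (major 6th) → G♯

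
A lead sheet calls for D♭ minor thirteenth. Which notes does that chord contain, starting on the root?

Db, Fb, Ab, Cb, Eb, Gb, Bb

D♭ minor thirteenth is a minor thirteenth built on Db.
Root: Db
Minor 3rd (3rd): Fb
Perfect 5th (5th): Ab
Minor 7th (7th): Cb
Major 9th (9th): Eb
Perfect 11th (11th): Gb
Major 13th (13th): Bb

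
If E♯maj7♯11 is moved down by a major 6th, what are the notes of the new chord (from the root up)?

G♯  B♯  D♯  F𝄪  C𝄪

Transposed root: E♯ → G♯ (major 6th down). So we spell G♯ major seventh sharp eleven:
- root: G♯
- major 3rd: B♯
- perfect 5th: D♯
- major 7th: F𝄪
- augmented 11th: C𝄪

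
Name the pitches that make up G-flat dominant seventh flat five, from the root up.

G♭ B♭ D𝄫 F♭

G-flat dominant seventh flat five: dominant seventh flat five on G♭.
Root: G♭
Major 3rd (3rd): B♭
Diminished 5th (5th): D𝄫
Minor 7th (7th): F♭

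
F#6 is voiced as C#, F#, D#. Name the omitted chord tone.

The full F#6 chord is F#, A#, C#, D#.
Comparing with the voicing, the major 3rd (3rd) — A# — is absent.

A#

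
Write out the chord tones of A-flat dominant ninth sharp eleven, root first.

Ab  C  Eb  Gb  Bb  D

A-flat dominant ninth sharp eleven is a dominant ninth sharp eleven built on Ab.
root → Ab
3rd (major 3rd) → C
5th (perfect 5th) → Eb
7th (minor 7th) → Gb
9th (major 9th) → Bb
11th (augmented 11th) → D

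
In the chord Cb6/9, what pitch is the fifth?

Gb

Root of Cb6/9 = Cb. The 5th is a perfect 5th: Cb up a perfect 5th → Gb.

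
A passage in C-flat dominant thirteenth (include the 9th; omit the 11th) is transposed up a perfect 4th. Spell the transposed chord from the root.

Fb Ab Cb Ebb Gb Db

Transposed root: Cb → Fb (perfect 4th up). So we spell Fb dominant thirteenth:
Fb — root
Ab — major 3rd
Cb — perfect 5th
Ebb — minor 7th
Gb — major 9th
Db — major 13th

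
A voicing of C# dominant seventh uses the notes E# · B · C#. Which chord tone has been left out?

C# dominant seventh = C#, E#, G#, B. The voicing lacks the 5th (perfect 5th), G#.

G#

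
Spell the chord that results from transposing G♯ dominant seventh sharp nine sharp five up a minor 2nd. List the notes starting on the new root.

G-sharp up a minor 2nd → A. New chord: A dominant seventh sharp nine sharp five.
root → A
3rd (major 3rd) → C-sharp
5th (augmented 5th) → E-sharp
7th (minor 7th) → G
9th (augmented 9th) → B-sharp

A C-sharp E-sharp G B-sharp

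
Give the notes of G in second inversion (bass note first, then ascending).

In root position, G is G–B–D.
Second inversion puts the fifth (D) in the bass.

D, G, B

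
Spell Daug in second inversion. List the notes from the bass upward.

Daug = D–F♯–A♯; second inversion → fifth (A♯) lowest.

A♯  D  F♯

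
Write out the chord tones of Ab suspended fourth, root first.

Ab suspended fourth: suspended fourth on A-flat.
- root: A-flat
- perfect 4th: D-flat
- perfect 5th: E-flat

A-flat, D-flat, E-flat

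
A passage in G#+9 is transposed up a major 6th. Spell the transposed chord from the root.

G# up a major 6th → E#. New chord: E# dominant ninth sharp five.
- root: E#
- major 3rd: G##
- augmented 5th: B##
- minor 7th: D#
- major 9th: F##

E#  G##  B##  D#  F##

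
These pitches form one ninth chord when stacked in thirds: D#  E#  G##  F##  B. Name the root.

E#

Stacking in thirds gives E# – G## – B – D# – F##, so E# is the root — E# dominant ninth flat five.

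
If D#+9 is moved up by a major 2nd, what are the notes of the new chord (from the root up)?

E# – G## – B## – D# – F##

A major 2nd up from D# is E#, so the new chord is E# dominant ninth sharp five.
E# — root
G## — major 3rd
B## — augmented 5th
D# — minor 7th
F## — major 9th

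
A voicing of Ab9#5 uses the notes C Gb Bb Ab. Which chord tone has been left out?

The full Ab9#5 chord is Ab, C, E, Gb, Bb.
Comparing with the voicing, the augmented 5th (5th) — E — is absent.

E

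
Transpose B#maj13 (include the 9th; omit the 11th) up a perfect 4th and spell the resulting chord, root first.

B♯ up a perfect 4th → E♯. New chord: E♯ major thirteenth.
- root: E♯
- major 3rd: G𝄪
- perfect 5th: B♯
- major 7th: D𝄪
- major 9th: F𝄪
- major 13th: C𝄪

E♯, G𝄪, B♯, D𝄪, F𝄪, C𝄪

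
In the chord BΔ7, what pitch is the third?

BΔ7 is built on B; its 3rd is a major 3rd above the root.
A third above B uses the letter D, and the major 3rd above B is D♯.

D♯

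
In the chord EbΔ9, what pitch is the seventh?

Root of EbΔ9 = Eb. The 7th is a major 7th: Eb up a major 7th → D.

D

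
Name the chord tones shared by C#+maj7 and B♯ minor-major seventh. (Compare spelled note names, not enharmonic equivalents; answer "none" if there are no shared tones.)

C#+maj7: C♯ E♯ G𝄪 B♯
B♯ minor-major seventh: B♯ D♯ F𝄪 A𝄪
Common to both → B♯.

B♯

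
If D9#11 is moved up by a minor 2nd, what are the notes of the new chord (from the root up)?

Eb, G, Bb, Db, F, A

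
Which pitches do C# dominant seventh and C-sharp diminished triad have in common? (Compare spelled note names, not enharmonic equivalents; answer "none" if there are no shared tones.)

C# dominant seventh: C-sharp E-sharp G-sharp B
C-sharp diminished triad: C-sharp E G
Common to both → C-sharp.

C-sharp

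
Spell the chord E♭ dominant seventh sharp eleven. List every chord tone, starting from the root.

E♭ dominant seventh sharp eleven is a dominant seventh sharp eleven built on E-flat.
root → E-flat
3rd (major 3rd) → G
5th (perfect 5th) → B-flat
7th (minor 7th) → D-flat
11th (augmented 11th) → A

E-flat, G, B-flat, D-flat, A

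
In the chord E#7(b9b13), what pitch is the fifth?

E#7(b9b13) is built on E#; its 5th is a perfect 5th above the root.
A fifth above E uses the letter B, and the perfect 5th above E# is B#.

B#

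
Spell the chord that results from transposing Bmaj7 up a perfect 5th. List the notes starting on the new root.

A perfect 5th up from B is F♯, so the new chord is F♯ major seventh.
F♯ — root
A♯ — major 3rd
C♯ — perfect 5th
E♯ — major 7th

F♯, A♯, C♯, E♯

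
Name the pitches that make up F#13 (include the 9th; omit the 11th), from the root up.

Root F#, quality dominant thirteenth:
F# — root
A# — major 3rd
C# — perfect 5th
E — minor 7th
G# — major 9th
D# — major 13th

F# A# C# E G# D#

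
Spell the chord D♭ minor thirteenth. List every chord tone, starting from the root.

Db  Fb  Ab  Cb  Eb  Gb  Bb

Root Db, quality minor thirteenth:
- root: Db
- minor 3rd: Fb
- perfect 5th: Ab
- minor 7th: Cb
- major 9th: Eb
- perfect 11th: Gb
- major 13th: Bb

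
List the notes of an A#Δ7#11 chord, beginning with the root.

A# C## E# G## D##

A#Δ7#11 is a major seventh sharp eleven built on A#.
- root: A#
- major 3rd: C##
- perfect 5th: E#
- major 7th: G##
- augmented 11th: D##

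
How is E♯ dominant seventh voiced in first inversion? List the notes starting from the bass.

G-double-sharp  B-sharp  D-sharp  E-sharp

E♯ dominant seventh = E-sharp–G-double-sharp–B-sharp–D-sharp; first inversion → third (G-double-sharp) lowest.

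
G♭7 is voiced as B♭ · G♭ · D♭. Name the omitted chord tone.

F♭

G♭7 = G♭, B♭, D♭, F♭. The voicing lacks the 7th (minor 7th), F♭.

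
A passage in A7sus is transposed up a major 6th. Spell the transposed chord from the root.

A major 6th up from A is F♯, so the new chord is F♯ dominant seventh suspended fourth.
Root: F♯
Perfect 4th (4th): B
Perfect 5th (5th): C♯
Minor 7th (7th): E

F♯  B  C♯  E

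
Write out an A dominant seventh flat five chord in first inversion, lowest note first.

C-sharp, E-flat, G, A

In root position, A dominant seventh flat five is A–C-sharp–E-flat–G.
First inversion puts the third (C-sharp) in the bass.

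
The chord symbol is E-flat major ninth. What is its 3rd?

Root of E-flat major ninth = E-flat. The 3rd is a major 3rd: E-flat up a major 3rd → G.

G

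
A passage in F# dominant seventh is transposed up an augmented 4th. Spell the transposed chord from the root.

An augmented 4th up from F-sharp is B-sharp, so the new chord is B-sharp dominant seventh.
root → B-sharp
3rd (major 3rd) → D-double-sharp
5th (perfect 5th) → F-double-sharp
7th (minor 7th) → A-sharp

B-sharp  D-double-sharp  F-double-sharp  A-sharp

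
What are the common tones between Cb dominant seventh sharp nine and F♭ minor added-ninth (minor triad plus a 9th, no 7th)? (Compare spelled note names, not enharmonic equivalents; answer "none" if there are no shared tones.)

Cb  Gb

Cb dominant seventh sharp nine: Cb Eb Gb Bbb D
F♭ minor added-ninth: Fb Abb Cb Gb
Common to both → Cb, Gb.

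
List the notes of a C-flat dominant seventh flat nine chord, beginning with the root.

C-flat dominant seventh flat nine is a dominant seventh flat nine built on C-flat.
root → C-flat
3rd (major 3rd) → E-flat
5th (perfect 5th) → G-flat
7th (minor 7th) → B-double-flat
9th (minor 9th) → D-double-flat

C-flat, E-flat, G-flat, B-double-flat, D-double-flat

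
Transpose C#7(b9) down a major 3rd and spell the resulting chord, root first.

A major 3rd down from C# is A, so the new chord is A dominant seventh flat nine.
Root: A
Major 3rd (3rd): C#
Perfect 5th (5th): E
Minor 7th (7th): G
Minor 9th (9th): Bb

A – C# – E – G – Bb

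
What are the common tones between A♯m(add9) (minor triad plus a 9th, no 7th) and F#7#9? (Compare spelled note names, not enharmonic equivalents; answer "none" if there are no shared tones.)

A#, C#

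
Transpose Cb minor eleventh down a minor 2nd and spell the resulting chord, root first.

B♭ D♭ F A♭ C E♭

C♭ down a minor 2nd → B♭. New chord: B♭ minor eleventh.
Root: B♭
Minor 3rd (3rd): D♭
Perfect 5th (5th): F
Minor 7th (7th): A♭
Major 9th (9th): C
Perfect 11th (11th): E♭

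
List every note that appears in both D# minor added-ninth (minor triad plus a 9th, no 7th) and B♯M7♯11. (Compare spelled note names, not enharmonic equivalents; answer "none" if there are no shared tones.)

none

D# minor added-ninth = D♯, F♯, A♯, E♯.
B♯M7♯11 = B♯, D𝄪, F𝄪, A𝄪, E𝄪.
Shared: none.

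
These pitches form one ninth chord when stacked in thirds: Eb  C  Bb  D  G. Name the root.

C

Stacking in thirds gives C – Eb – G – Bb – D, so C is the root — C minor ninth.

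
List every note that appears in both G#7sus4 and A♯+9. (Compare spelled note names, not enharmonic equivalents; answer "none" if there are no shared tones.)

G#7sus4: G# C# D# F#
A♯+9: A# C## E## G# B#
Common to both → G#.

G#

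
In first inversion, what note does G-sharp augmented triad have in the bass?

B#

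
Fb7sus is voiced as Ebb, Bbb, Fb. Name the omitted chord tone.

Cb

Fb7sus = Fb, Bbb, Cb, Ebb. The voicing lacks the 5th (perfect 5th), Cb.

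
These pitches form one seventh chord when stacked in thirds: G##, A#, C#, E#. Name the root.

Arranged so that each adjacent pair is a third by letter name: A# – C# – E# – G##.
The bottom of that stack, A#, is the root (this is A# minor-major seventh).

A#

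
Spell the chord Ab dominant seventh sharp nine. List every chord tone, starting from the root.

Ab dominant seventh sharp nine: dominant seventh sharp nine on A♭.
A♭ — root
C — major 3rd
E♭ — perfect 5th
G♭ — minor 7th
B — augmented 9th

A♭, C, E♭, G♭, B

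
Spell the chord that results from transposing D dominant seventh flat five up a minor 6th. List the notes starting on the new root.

B-flat – D – F-flat – A-flat

Transposed root: D → B-flat (minor 6th up). So we spell B-flat dominant seventh flat five:
B-flat — root
D — major 3rd
F-flat — diminished 5th
A-flat — minor 7th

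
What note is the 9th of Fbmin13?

Root of Fbmin13 = F♭. The 9th is a major 9th: F♭ up a major 9th → G♭.

G♭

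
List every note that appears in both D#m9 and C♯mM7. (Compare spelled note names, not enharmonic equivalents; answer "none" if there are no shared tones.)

C#

D#m9 = D#, F#, A#, C#, E#.
C♯mM7 = C#, E, G#, B#.
Shared: C#.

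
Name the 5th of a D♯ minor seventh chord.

Root of D♯ minor seventh = D♯. The 5th is a perfect 5th: D♯ up a perfect 5th → A♯.

A♯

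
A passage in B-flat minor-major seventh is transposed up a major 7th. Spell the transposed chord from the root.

Transposed root: Bb → A (major 7th up). So we spell A minor-major seventh:
Root: A
Minor 3rd (3rd): C
Perfect 5th (5th): E
Major 7th (7th): G#

A C E G#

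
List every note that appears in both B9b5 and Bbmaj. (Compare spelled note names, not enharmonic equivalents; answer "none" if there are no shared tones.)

B9b5: B D♯ F A C♯
Bbmaj: B♭ D F
Common to both → F.

F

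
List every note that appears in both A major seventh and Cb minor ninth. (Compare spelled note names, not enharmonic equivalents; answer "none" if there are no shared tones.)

A major seventh = A, C-sharp, E, G-sharp.
Cb minor ninth = C-flat, E-double-flat, G-flat, B-double-flat, D-flat.
Shared: none.

none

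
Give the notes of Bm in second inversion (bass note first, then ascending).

F#, B, D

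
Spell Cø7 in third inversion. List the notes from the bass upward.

Cø7 = C–E♭–G♭–B♭; third inversion → seventh (B♭) lowest.

B♭, C, E♭, G♭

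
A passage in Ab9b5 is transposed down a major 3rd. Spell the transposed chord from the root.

Fb – Ab – Cbb – Ebb – Gb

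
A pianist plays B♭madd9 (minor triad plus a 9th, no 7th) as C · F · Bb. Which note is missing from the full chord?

Db

The full B♭madd9 chord is Bb, Db, F, C.
Comparing with the voicing, the minor 3rd (3rd) — Db — is absent.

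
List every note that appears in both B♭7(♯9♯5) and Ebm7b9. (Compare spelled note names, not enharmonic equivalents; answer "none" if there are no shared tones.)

Bb

B♭7(♯9♯5) = Bb, D, F#, Ab, C#.
Ebm7b9 = Eb, Gb, Bb, Db, Fb.
Shared: Bb.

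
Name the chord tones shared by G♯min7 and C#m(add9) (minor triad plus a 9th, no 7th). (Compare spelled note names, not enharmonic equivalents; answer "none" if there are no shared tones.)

G#  D#

G♯min7: G# B D# F#
C#m(add9): C# E G# D#
Common to both → G#, D#.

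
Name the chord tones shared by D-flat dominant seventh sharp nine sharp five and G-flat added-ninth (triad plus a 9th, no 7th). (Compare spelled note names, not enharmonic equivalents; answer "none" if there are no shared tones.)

D-flat dominant seventh sharp nine sharp five = D-flat, F, A, C-flat, E.
G-flat added-ninth = G-flat, B-flat, D-flat, A-flat.
Shared: D-flat.

D-flat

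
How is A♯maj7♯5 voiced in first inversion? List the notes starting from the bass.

C## – E## – G## – A#

In root position, A♯maj7♯5 is A#–C##–E##–G##.
First inversion puts the third (C##) in the bass.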